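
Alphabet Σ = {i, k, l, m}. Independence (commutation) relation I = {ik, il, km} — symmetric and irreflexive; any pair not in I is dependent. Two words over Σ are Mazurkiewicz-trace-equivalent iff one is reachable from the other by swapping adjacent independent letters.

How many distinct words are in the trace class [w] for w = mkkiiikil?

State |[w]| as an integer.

125

piece 0:m — minimal
piece 1:k — minimal
piece 2:k rests on {1:k}
piece 3:i rests on {0:m}
piece 4:i rests on {3:i}
piece 5:i rests on {4:i}
piece 6:k rests on {2:k}
piece 7:i rests on {5:i}
piece 8:l rests on {0:m, 6:k}
minimal pieces: {0:m, 1:k}
ways to finish when only these pieces remain (= sum over removing one remaining piece with nothing left below it):
  1 left: {7}→1  {8}→1
  2 left: {5,7}→1  {6,8}→1  {7,8}→2
  3 left: {2,6,8}→1  {4,5,7}→1  {5,7,8}→3  {6,7,8}→3
  4 left: {1,2,6,8}→1  {2,6,7,8}→4  {3,4,5,7}→1  {4,5,7,8}→4  {5,6,7,8}→6
  5 left: {1,2,6,7,8}→5  {2,5,6,7,8}→10  {3,4,5,7,8}→5  {4,5,6,7,8}→10
  6 left: {0,3,4,5,7,8}→5  {1,2,5,6,7,8}→15  {2,4,5,6,7,8}→20  {3,4,5,6,7,8}→15
  7 left: {0,3,4,5,6,7,8}→20  {1,2,4,5,6,7,8}→35  {2,3,4,5,6,7,8}→35
  placing 0:m first → 70 extensions
  placing 1:k first → 55 extensions
total linear extensions = 125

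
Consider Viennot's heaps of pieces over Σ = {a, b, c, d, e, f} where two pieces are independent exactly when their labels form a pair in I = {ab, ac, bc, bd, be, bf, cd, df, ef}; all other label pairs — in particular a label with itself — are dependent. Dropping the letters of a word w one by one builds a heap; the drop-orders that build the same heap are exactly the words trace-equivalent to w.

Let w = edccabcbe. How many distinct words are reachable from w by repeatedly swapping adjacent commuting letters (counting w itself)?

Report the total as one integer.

drop 0:e onto floor
drop 1:d onto {0:e}
drop 2:c onto {0:e}
drop 3:c onto {2:c}
drop 4:a onto {1:d}
drop 5:b onto floor
drop 6:c onto {3:c}
drop 7:b onto {5:b}
drop 8:e onto {4:a, 6:c}
ground layer = {0:e, 5:b}
drop-orders for the pieces not yet dropped (sum over which currently-grounded one goes next):
  1 to go: {7} 1  {8} 1
  2 to go: {4,8} 1  {5,7} 1  {6,8} 1  {7,8} 2
  3 to go: {1,4,8} 1  {3,6,8} 1  {4,6,8} 2  {4,7,8} 3  {5,7,8} 3  {6,7,8} 3
  4 to go: {1,4,6,8} 3  {1,4,7,8} 4  {2,3,6,8} 1  {3,4,6,8} 3  {3,6,7,8} 4  {4,5,7,8} 6  {4,6,7,8} 8  {5,6,7,8} 6
  5 to go: {1,3,4,6,8} 6  {1,4,5,7,8} 10  {1,4,6,7,8} 15  {2,3,4,6,8} 4  {2,3,6,7,8} 5  {3,4,6,7,8} 15  {3,5,6,7,8} 10  {4,5,6,7,8} 20
  6 to go: {1,2,3,4,6,8} 10  {1,3,4,6,7,8} 36  {1,4,5,6,7,8} 45  {2,3,4,6,7,8} 24  {2,3,5,6,7,8} 15  {3,4,5,6,7,8} 45
  7 to go: {0,1,2,3,4,6,8} 10  {1,2,3,4,6,7,8} 70  {1,3,4,5,6,7,8} 126  {2,3,4,5,6,7,8} 84
  if 0:e drops first: 280 orders
  if 5:b drops first: 80 orders
heap linearizations: 360

360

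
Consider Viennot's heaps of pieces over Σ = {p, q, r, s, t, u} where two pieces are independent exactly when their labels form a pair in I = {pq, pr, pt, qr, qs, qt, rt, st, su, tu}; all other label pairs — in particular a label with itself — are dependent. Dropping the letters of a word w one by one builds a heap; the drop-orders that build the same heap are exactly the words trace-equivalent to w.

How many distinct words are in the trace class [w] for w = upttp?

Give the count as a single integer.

#0=u has no predecessor
#1=p depends on [0:u]
#2=t has no predecessor
#3=t depends on [2:t]
#4=p depends on [1:p]
sources: [0:u, 2:t]
N(rest) = Σ N(rest − s) over sources s of rest; N(one piece) = 1:
  size 1 → [3]=1  [4]=1
  size 2 → [1,4]=1  [2,3]=1  [3,4]=2
  size 3 → [0,1,4]=1  [1,3,4]=3  [2,3,4]=3
  first=0(u) contributes 6
  first=2(t) contributes 4
|[w]| = 10

10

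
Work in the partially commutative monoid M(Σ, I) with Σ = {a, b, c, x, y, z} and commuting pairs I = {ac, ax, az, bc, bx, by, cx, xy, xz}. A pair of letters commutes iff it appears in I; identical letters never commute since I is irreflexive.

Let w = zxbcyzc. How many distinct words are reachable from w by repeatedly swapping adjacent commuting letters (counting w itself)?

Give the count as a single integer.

#0=z has no predecessor
#1=x has no predecessor
#2=b depends on [0:z]
#3=c depends on [0:z]
#4=y depends on [3:c]
#5=z depends on [2:b, 4:y]
#6=c depends on [5:z]
sources: [0:z, 1:x]
N(rest) = Σ N(rest − s) over sources s of rest; N(one piece) = 1:
  size 1 → [1]=1  [6]=1
  size 2 → [1,6]=2  [5,6]=1
  size 3 → [1,5,6]=3  [2,5,6]=1  [4,5,6]=1
  size 4 → [1,2,5,6]=4  [1,4,5,6]=4  [2,4,5,6]=2  [3,4,5,6]=1
  size 5 → [1,2,4,5,6]=10  [1,3,4,5,6]=5  [2,3,4,5,6]=3
  first=0(z) contributes 18
  first=1(x) contributes 3
|[w]| = 21

21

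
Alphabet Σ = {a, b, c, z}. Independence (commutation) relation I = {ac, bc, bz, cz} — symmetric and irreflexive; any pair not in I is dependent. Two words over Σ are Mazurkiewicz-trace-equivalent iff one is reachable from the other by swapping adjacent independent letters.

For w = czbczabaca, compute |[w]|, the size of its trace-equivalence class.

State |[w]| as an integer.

piece 0:c — minimal
piece 1:z — minimal
piece 2:b — minimal
piece 3:c rests on {0:c}
piece 4:z rests on {1:z}
piece 5:a rests on {2:b, 4:z}
piece 6:b rests on {5:a}
piece 7:a rests on {6:b}
piece 8:c rests on {3:c}
piece 9:a rests on {7:a}
minimal pieces: {0:c, 1:z, 2:b}
ways to finish when only these pieces remain (= sum over removing one remaining piece with nothing left below it):
  1 left: {8}→1  {9}→1
  2 left: {3,8}→1  {7,9}→1  {8,9}→2
  3 left: {0,3,8}→1  {3,8,9}→3  {6,7,9}→1  {7,8,9}→3
  4 left: {0,3,8,9}→4  {3,7,8,9}→6  {5,6,7,9}→1  {6,7,8,9}→4
  5 left: {0,3,7,8,9}→10  {2,5,6,7,9}→1  {3,6,7,8,9}→10  {4,5,6,7,9}→1  {5,6,7,8,9}→5
  6 left: {0,3,6,7,8,9}→20  {1,4,5,6,7,9}→1  {2,4,5,6,7,9}→2  {2,5,6,7,8,9}→6  {3,5,6,7,8,9}→15  {4,5,6,7,8,9}→6
  7 left: {0,3,5,6,7,8,9}→35  {1,2,4,5,6,7,9}→3  {1,4,5,6,7,8,9}→7  {2,3,5,6,7,8,9}→21  {2,4,5,6,7,8,9}→14  {3,4,5,6,7,8,9}→21
  8 left: {0,2,3,5,6,7,8,9}→56  {0,3,4,5,6,7,8,9}→56  {1,2,4,5,6,7,8,9}→24  {1,3,4,5,6,7,8,9}→28  {2,3,4,5,6,7,8,9}→56
  placing 0:c first → 108 extensions
  placing 1:z first → 168 extensions
  placing 2:b first → 84 extensions
total linear extensions = 360

360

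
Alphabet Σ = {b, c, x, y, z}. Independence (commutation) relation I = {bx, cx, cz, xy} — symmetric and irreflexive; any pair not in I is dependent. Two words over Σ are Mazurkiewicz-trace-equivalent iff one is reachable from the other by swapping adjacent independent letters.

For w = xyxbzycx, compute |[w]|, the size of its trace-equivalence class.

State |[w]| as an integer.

piece 0:x — minimal
piece 1:y — minimal
piece 2:x rests on {0:x}
piece 3:b rests on {1:y}
piece 4:z rests on {2:x, 3:b}
piece 5:y rests on {4:z}
piece 6:c rests on {5:y}
piece 7:x rests on {4:z}
minimal pieces: {0:x, 1:y}
ways to finish when only these pieces remain (= sum over removing one remaining piece with nothing left below it):
  1 left: {6}→1  {7}→1
  2 left: {5,6}→1  {6,7}→2
  3 left: {5,6,7}→3
  4 left: {4,5,6,7}→3
  5 left: {2,4,5,6,7}→3  {3,4,5,6,7}→3
  6 left: {0,2,4,5,6,7}→3  {1,3,4,5,6,7}→3  {2,3,4,5,6,7}→6
  placing 0:x first → 9 extensions
  placing 1:y first → 9 extensions
total linear extensions = 18

18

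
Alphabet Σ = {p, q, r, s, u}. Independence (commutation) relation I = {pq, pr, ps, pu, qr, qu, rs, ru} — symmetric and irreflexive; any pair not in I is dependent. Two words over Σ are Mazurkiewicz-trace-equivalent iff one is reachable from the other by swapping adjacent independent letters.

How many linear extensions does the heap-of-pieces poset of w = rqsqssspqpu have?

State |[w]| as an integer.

0(r) covers ∅
1(q) covers ∅
2(s) covers 1:q
3(q) covers 2:s
4(s) covers 3:q
5(s) covers 4:s
6(s) covers 5:s
7(p) covers ∅
8(q) covers 6:s
9(p) covers 7:p
10(u) covers 6:s
floor of heap: 0:r, 1:q, 7:p
completions by unplaced set U, small U first (add the entries for U minus each lowest piece of U):
  |U|=1: {0}:1  {8}:1  {9}:1  {10}:1
  |U|=2: {0,8}:2  {0,9}:2  {0,10}:2  {7,9}:1  {8,9}:2  {8,10}:2  {9,10}:2
  |U|=3: {0,7,9}:3  {0,8,9}:6  {0,8,10}:6  {0,9,10}:6  {6,8,10}:2  {7,8,9}:3  {7,9,10}:3  {8,9,10}:6
  |U|=4: {0,6,8,10}:8  {0,7,8,9}:12  {0,7,9,10}:12  {0,8,9,10}:24  {5,6,8,10}:2  {6,8,9,10}:8  {7,8,9,10}:12
  |U|=5: {0,5,6,8,10}:10  {0,6,8,9,10}:40  {0,7,8,9,10}:60  {4,5,6,8,10}:2  {5,6,8,9,10}:10  {6,7,8,9,10}:20
  |U|=6: {0,4,5,6,8,10}:12  {0,5,6,8,9,10}:60  {0,6,7,8,9,10}:120  {3,4,5,6,8,10}:2  {4,5,6,8,9,10}:12  {5,6,7,8,9,10}:30
  |U|=7: {0,3,4,5,6,8,10}:14  {0,4,5,6,8,9,10}:84  {0,5,6,7,8,9,10}:210  {2,3,4,5,6,8,10}:2  {3,4,5,6,8,9,10}:14  {4,5,6,7,8,9,10}:42
  |U|=8: {0,2,3,4,5,6,8,10}:16  {0,3,4,5,6,8,9,10}:112  {0,4,5,6,7,8,9,10}:336  {1,2,3,4,5,6,8,10}:2  {2,3,4,5,6,8,9,10}:16  {3,4,5,6,7,8,9,10}:56
  |U|=9: {0,1,2,3,4,5,6,8,10}:18  {0,2,3,4,5,6,8,9,10}:144  {0,3,4,5,6,7,8,9,10}:504  {1,2,3,4,5,6,8,9,10}:18  {2,3,4,5,6,7,8,9,10}:72
  start at 0(r): 90
  start at 1(q): 720
  start at 7(p): 180
sum over floor = 990

990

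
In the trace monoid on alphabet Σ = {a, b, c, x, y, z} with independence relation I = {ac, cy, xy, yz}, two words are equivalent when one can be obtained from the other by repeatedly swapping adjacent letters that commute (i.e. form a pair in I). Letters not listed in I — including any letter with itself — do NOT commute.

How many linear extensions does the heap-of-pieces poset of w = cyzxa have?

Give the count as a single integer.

piece 0:c — minimal
piece 1:y — minimal
piece 2:z rests on {0:c}
piece 3:x rests on {2:z}
piece 4:a rests on {1:y, 3:x}
minimal pieces: {0:c, 1:y}
ways to finish when only these pieces remain (= sum over removing one remaining piece with nothing left below it):
  1 left: {4}→1
  2 left: {1,4}→1  {3,4}→1
  3 left: {1,3,4}→2  {2,3,4}→1
  placing 0:c first → 3 extensions
  placing 1:y first → 1 extensions
total linear extensions = 4

4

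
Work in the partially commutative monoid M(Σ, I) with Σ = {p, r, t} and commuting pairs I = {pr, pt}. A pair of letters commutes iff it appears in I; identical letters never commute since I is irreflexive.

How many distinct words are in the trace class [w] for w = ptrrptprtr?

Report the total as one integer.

drop 0:p onto floor
drop 1:t onto floor
drop 2:r onto {1:t}
drop 3:r onto {2:r}
drop 4:p onto {0:p}
drop 5:t onto {3:r}
drop 6:p onto {4:p}
drop 7:r onto {5:t}
drop 8:t onto {7:r}
drop 9:r onto {8:t}
ground layer = {0:p, 1:t}
drop-orders for the pieces not yet dropped (sum over which currently-grounded one goes next):
  1 to go: {6} 1  {9} 1
  2 to go: {4,6} 1  {6,9} 2  {8,9} 1
  3 to go: {0,4,6} 1  {4,6,9} 3  {6,8,9} 3  {7,8,9} 1
  4 to go: {0,4,6,9} 4  {4,6,8,9} 6  {5,7,8,9} 1  {6,7,8,9} 4
  5 to go: {0,4,6,8,9} 10  {3,5,7,8,9} 1  {4,6,7,8,9} 10  {5,6,7,8,9} 5
  6 to go: {0,4,6,7,8,9} 20  {2,3,5,7,8,9} 1  {3,5,6,7,8,9} 6  {4,5,6,7,8,9} 15
  7 to go: {0,4,5,6,7,8,9} 35  {1,2,3,5,7,8,9} 1  {2,3,5,6,7,8,9} 7  {3,4,5,6,7,8,9} 21
  8 to go: {0,3,4,5,6,7,8,9} 56  {1,2,3,5,6,7,8,9} 8  {2,3,4,5,6,7,8,9} 28
  if 0:p drops first: 36 orders
  if 1:t drops first: 84 orders
heap linearizations: 120

120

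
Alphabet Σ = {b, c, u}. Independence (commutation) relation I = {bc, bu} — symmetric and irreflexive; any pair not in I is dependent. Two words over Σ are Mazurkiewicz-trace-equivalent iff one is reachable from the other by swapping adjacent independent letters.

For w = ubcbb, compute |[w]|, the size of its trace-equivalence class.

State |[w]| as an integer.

piece 0:u — minimal
piece 1:b — minimal
piece 2:c rests on {0:u}
piece 3:b rests on {1:b}
piece 4:b rests on {3:b}
minimal pieces: {0:u, 1:b}
ways to finish when only these pieces remain (= sum over removing one remaining piece with nothing left below it):
  1 left: {2}→1  {4}→1
  2 left: {0,2}→1  {2,4}→2  {3,4}→1
  3 left: {0,2,4}→3  {1,3,4}→1  {2,3,4}→3
  placing 0:u first → 4 extensions
  placing 1:b first → 6 extensions
total linear extensions = 10

10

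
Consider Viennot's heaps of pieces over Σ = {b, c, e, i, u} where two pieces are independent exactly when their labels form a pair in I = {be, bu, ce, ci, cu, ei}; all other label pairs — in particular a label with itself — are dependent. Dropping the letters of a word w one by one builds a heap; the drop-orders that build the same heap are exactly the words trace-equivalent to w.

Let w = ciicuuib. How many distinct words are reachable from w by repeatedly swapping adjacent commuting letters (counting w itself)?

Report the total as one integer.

piece 0:c — minimal
piece 1:i — minimal
piece 2:i rests on {1:i}
piece 3:c rests on {0:c}
piece 4:u rests on {2:i}
piece 5:u rests on {4:u}
piece 6:i rests on {5:u}
piece 7:b rests on {3:c, 6:i}
minimal pieces: {0:c, 1:i}
ways to finish when only these pieces remain (= sum over removing one remaining piece with nothing left below it):
  1 left: {7}→1
  2 left: {3,7}→1  {6,7}→1
  3 left: {0,3,7}→1  {3,6,7}→2  {5,6,7}→1
  4 left: {0,3,6,7}→3  {3,5,6,7}→3  {4,5,6,7}→1
  5 left: {0,3,5,6,7}→6  {2,4,5,6,7}→1  {3,4,5,6,7}→4
  6 left: {0,3,4,5,6,7}→10  {1,2,4,5,6,7}→1  {2,3,4,5,6,7}→5
  placing 0:c first → 6 extensions
  placing 1:i first → 15 extensions
total linear extensions = 21

21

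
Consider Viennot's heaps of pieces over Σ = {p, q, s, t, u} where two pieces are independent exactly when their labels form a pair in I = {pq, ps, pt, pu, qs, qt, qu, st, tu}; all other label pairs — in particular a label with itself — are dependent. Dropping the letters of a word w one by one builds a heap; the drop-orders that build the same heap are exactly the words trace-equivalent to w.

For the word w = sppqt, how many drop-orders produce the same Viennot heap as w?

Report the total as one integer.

60

drop 0:s onto floor
drop 1:p onto floor
drop 2:p onto {1:p}
drop 3:q onto floor
drop 4:t onto floor
ground layer = {0:s, 1:p, 3:q, 4:t}
drop-orders for the pieces not yet dropped (sum over which currently-grounded one goes next):
  1 to go: {0} 1  {2} 1  {3} 1  {4} 1
  2 to go: {0,2} 2  {0,3} 2  {0,4} 2  {1,2} 1  {2,3} 2  {2,4} 2  {3,4} 2
  3 to go: {0,1,2} 3  {0,2,3} 6  {0,2,4} 6  {0,3,4} 6  {1,2,3} 3  {1,2,4} 3  {2,3,4} 6
  if 0:s drops first: 12 orders
  if 1:p drops first: 24 orders
  if 3:q drops first: 12 orders
  if 4:t drops first: 12 orders
heap linearizations: 60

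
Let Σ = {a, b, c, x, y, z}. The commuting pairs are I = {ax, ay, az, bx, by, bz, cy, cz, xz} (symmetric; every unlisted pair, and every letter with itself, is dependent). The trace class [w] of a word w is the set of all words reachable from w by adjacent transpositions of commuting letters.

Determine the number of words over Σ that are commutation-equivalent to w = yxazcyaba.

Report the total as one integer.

piece 0:y — minimal
piece 1:x rests on {0:y}
piece 2:a — minimal
piece 3:z rests on {0:y}
piece 4:c rests on {1:x, 2:a}
piece 5:y rests on {1:x, 3:z}
piece 6:a rests on {4:c}
piece 7:b rests on {6:a}
piece 8:a rests on {7:b}
minimal pieces: {0:y, 2:a}
ways to finish when only these pieces remain (= sum over removing one remaining piece with nothing left below it):
  1 left: {5}→1  {8}→1
  2 left: {3,5}→1  {5,8}→2  {7,8}→1
  3 left: {3,5,8}→3  {5,7,8}→3  {6,7,8}→1
  4 left: {3,5,7,8}→6  {4,6,7,8}→1  {5,6,7,8}→4
  5 left: {2,4,6,7,8}→1  {3,5,6,7,8}→10  {4,5,6,7,8}→5
  6 left: {1,4,5,6,7,8}→5  {2,4,5,6,7,8}→6  {3,4,5,6,7,8}→15
  7 left: {1,2,4,5,6,7,8}→11  {1,3,4,5,6,7,8}→20  {2,3,4,5,6,7,8}→21
  placing 0:y first → 52 extensions
  placing 2:a first → 20 extensions
total linear extensions = 72

72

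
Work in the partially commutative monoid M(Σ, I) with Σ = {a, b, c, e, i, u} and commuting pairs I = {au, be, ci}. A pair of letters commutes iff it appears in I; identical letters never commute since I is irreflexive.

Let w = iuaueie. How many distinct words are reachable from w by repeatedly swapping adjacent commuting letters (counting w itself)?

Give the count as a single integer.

3

#0=i has no predecessor
#1=u depends on [0:i]
#2=a depends on [0:i]
#3=u depends on [1:u]
#4=e depends on [2:a, 3:u]
#5=i depends on [4:e]
#6=e depends on [5:i]
sources: [0:i]
N(rest) = Σ N(rest − s) over sources s of rest; N(one piece) = 1:
  size 1 → [6]=1
  size 2 → [5,6]=1
  size 3 → [4,5,6]=1
  size 4 → [2,4,5,6]=1  [3,4,5,6]=1
  size 5 → [1,3,4,5,6]=1  [2,3,4,5,6]=2
  first=0(i) contributes 3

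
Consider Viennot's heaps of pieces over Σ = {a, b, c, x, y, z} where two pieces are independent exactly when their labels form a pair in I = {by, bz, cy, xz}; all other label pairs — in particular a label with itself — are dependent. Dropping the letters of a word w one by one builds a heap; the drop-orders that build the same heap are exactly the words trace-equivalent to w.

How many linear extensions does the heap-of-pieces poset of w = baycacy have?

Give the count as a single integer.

piece 0:b — minimal
piece 1:a rests on {0:b}
piece 2:y rests on {1:a}
piece 3:c rests on {1:a}
piece 4:a rests on {2:y, 3:c}
piece 5:c rests on {4:a}
piece 6:y rests on {4:a}
minimal pieces: {0:b}
ways to finish when only these pieces remain (= sum over removing one remaining piece with nothing left below it):
  1 left: {5}→1  {6}→1
  2 left: {5,6}→2
  3 left: {4,5,6}→2
  4 left: {2,4,5,6}→2  {3,4,5,6}→2
  5 left: {2,3,4,5,6}→4
  placing 0:b first → 4 extensions

4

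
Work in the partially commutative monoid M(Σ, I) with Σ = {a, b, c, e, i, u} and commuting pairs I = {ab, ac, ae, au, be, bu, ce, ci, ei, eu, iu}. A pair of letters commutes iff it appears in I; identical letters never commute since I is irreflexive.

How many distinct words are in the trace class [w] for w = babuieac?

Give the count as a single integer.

384

drop 0:b onto floor
drop 1:a onto floor
drop 2:b onto {0:b}
drop 3:u onto floor
drop 4:i onto {1:a, 2:b}
drop 5:e onto floor
drop 6:a onto {4:i}
drop 7:c onto {2:b, 3:u}
ground layer = {0:b, 1:a, 3:u, 5:e}
drop-orders for the pieces not yet dropped (sum over which currently-grounded one goes next):
  1 to go: {5} 1  {6} 1  {7} 1
  2 to go: {3,7} 1  {4,6} 1  {5,6} 2  {5,7} 2  {6,7} 2
  3 to go: {1,4,6} 1  {3,5,7} 3  {3,6,7} 3  {4,5,6} 3  {4,6,7} 3  {5,6,7} 6
  4 to go: {1,4,5,6} 4  {1,4,6,7} 4  {2,4,6,7} 3  {3,4,6,7} 6  {3,5,6,7} 12  {4,5,6,7} 12
  5 to go: {0,2,4,6,7} 3  {1,2,4,6,7} 7  {1,3,4,6,7} 10  {1,4,5,6,7} 20  {2,3,4,6,7} 9  {2,4,5,6,7} 15  {3,4,5,6,7} 30
  6 to go: {0,1,2,4,6,7} 10  {0,2,3,4,6,7} 12  {0,2,4,5,6,7} 18  {1,2,3,4,6,7} 26  {1,2,4,5,6,7} 42  {1,3,4,5,6,7} 60  {2,3,4,5,6,7} 54
  if 0:b drops first: 182 orders
  if 1:a drops first: 84 orders
  if 3:u drops first: 70 orders
  if 5:e drops first: 48 orders
heap linearizations: 384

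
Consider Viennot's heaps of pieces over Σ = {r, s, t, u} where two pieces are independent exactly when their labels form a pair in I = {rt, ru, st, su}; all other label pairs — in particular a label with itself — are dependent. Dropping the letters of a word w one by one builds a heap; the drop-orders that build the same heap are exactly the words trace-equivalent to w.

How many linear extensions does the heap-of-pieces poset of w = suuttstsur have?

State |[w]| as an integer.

0(s) covers ∅
1(u) covers ∅
2(u) covers 1:u
3(t) covers 2:u
4(t) covers 3:t
5(s) covers 0:s
6(t) covers 4:t
7(s) covers 5:s
8(u) covers 6:t
9(r) covers 7:s
floor of heap: 0:s, 1:u
completions by unplaced set U, small U first (add the entries for U minus each lowest piece of U):
  |U|=1: {8}:1  {9}:1
  |U|=2: {6,8}:1  {7,9}:1  {8,9}:2
  |U|=3: {4,6,8}:1  {5,7,9}:1  {6,8,9}:3  {7,8,9}:3
  |U|=4: {0,5,7,9}:1  {3,4,6,8}:1  {4,6,8,9}:4  {5,7,8,9}:4  {6,7,8,9}:6
  |U|=5: {0,5,7,8,9}:5  {2,3,4,6,8}:1  {3,4,6,8,9}:5  {4,6,7,8,9}:10  {5,6,7,8,9}:10
  |U|=6: {0,5,6,7,8,9}:15  {1,2,3,4,6,8}:1  {2,3,4,6,8,9}:6  {3,4,6,7,8,9}:15  {4,5,6,7,8,9}:20
  |U|=7: {0,4,5,6,7,8,9}:35  {1,2,3,4,6,8,9}:7  {2,3,4,6,7,8,9}:21  {3,4,5,6,7,8,9}:35
  |U|=8: {0,3,4,5,6,7,8,9}:70  {1,2,3,4,6,7,8,9}:28  {2,3,4,5,6,7,8,9}:56
  start at 0(s): 84
  start at 1(u): 126
sum over floor = 210

210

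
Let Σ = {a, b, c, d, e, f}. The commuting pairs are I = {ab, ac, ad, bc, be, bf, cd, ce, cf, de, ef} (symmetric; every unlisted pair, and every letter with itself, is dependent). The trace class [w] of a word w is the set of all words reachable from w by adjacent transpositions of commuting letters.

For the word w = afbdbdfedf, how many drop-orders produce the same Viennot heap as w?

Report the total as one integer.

26

piece 0:a — minimal
piece 1:f rests on {0:a}
piece 2:b — minimal
piece 3:d rests on {1:f, 2:b}
piece 4:b rests on {3:d}
piece 5:d rests on {4:b}
piece 6:f rests on {5:d}
piece 7:e rests on {0:a}
piece 8:d rests on {6:f}
piece 9:f rests on {8:d}
minimal pieces: {0:a, 2:b}
ways to finish when only these pieces remain (= sum over removing one remaining piece with nothing left below it):
  1 left: {7}→1  {9}→1
  2 left: {7,9}→2  {8,9}→1
  3 left: {6,8,9}→1  {7,8,9}→3
  4 left: {5,6,8,9}→1  {6,7,8,9}→4
  5 left: {4,5,6,8,9}→1  {5,6,7,8,9}→5
  6 left: {3,4,5,6,8,9}→1  {4,5,6,7,8,9}→6
  7 left: {1,3,4,5,6,8,9}→1  {2,3,4,5,6,8,9}→1  {3,4,5,6,7,8,9}→7
  8 left: {1,2,3,4,5,6,8,9}→2  {1,3,4,5,6,7,8,9}→8  {2,3,4,5,6,7,8,9}→8
  placing 0:a first → 18 extensions
  placing 2:b first → 8 extensions
total linear extensions = 26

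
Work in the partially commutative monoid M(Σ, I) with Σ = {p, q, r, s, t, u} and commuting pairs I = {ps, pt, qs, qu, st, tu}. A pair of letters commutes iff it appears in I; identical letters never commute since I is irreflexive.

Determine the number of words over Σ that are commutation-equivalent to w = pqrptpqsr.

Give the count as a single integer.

0(p) covers ∅
1(q) covers 0:p
2(r) covers 1:q
3(p) covers 2:r
4(t) covers 2:r
5(p) covers 3:p
6(q) covers 4:t, 5:p
7(s) covers 2:r
8(r) covers 6:q, 7:s
floor of heap: 0:p
completions by unplaced set U, small U first (add the entries for U minus each lowest piece of U):
  |U|=1: {8}:1
  |U|=2: {6,8}:1  {7,8}:1
  |U|=3: {4,6,8}:1  {5,6,8}:1  {6,7,8}:2
  |U|=4: {3,5,6,8}:1  {4,5,6,8}:2  {4,6,7,8}:3  {5,6,7,8}:3
  |U|=5: {3,4,5,6,8}:3  {3,5,6,7,8}:4  {4,5,6,7,8}:8
  |U|=6: {3,4,5,6,7,8}:15
  |U|=7: {2,3,4,5,6,7,8}:15
  start at 0(p): 15

15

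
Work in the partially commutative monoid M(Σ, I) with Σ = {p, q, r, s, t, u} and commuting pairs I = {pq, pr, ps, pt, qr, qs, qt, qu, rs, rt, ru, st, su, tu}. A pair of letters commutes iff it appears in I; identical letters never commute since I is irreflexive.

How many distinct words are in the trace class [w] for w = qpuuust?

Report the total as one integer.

210

drop 0:q onto floor
drop 1:p onto floor
drop 2:u onto {1:p}
drop 3:u onto {2:u}
drop 4:u onto {3:u}
drop 5:s onto floor
drop 6:t onto floor
ground layer = {0:q, 1:p, 5:s, 6:t}
drop-orders for the pieces not yet dropped (sum over which currently-grounded one goes next):
  1 to go: {0} 1  {4} 1  {5} 1  {6} 1
  2 to go: {0,4} 2  {0,5} 2  {0,6} 2  {3,4} 1  {4,5} 2  {4,6} 2  {5,6} 2
  3 to go: {0,3,4} 3  {0,4,5} 6  {0,4,6} 6  {0,5,6} 6  {2,3,4} 1  {3,4,5} 3  {3,4,6} 3  {4,5,6} 6
  4 to go: {0,2,3,4} 4  {0,3,4,5} 12  {0,3,4,6} 12  {0,4,5,6} 24  {1,2,3,4} 1  {2,3,4,5} 4  {2,3,4,6} 4  {3,4,5,6} 12
  5 to go: {0,1,2,3,4} 5  {0,2,3,4,5} 20  {0,2,3,4,6} 20  {0,3,4,5,6} 60  {1,2,3,4,5} 5  {1,2,3,4,6} 5  {2,3,4,5,6} 20
  if 0:q drops first: 30 orders
  if 1:p drops first: 120 orders
  if 5:s drops first: 30 orders
  if 6:t drops first: 30 orders
heap linearizations: 210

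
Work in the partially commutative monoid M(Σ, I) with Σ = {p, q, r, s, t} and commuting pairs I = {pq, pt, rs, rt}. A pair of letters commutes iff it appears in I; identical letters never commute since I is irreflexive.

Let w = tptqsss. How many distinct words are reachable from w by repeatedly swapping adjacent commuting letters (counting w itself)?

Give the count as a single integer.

4

0(t) covers ∅
1(p) covers ∅
2(t) covers 0:t
3(q) covers 2:t
4(s) covers 1:p, 3:q
5(s) covers 4:s
6(s) covers 5:s
floor of heap: 0:t, 1:p
completions by unplaced set U, small U first (add the entries for U minus each lowest piece of U):
  |U|=1: {6}:1
  |U|=2: {5,6}:1
  |U|=3: {4,5,6}:1
  |U|=4: {1,4,5,6}:1  {3,4,5,6}:1
  |U|=5: {1,3,4,5,6}:2  {2,3,4,5,6}:1
  start at 0(t): 3
  start at 1(p): 1
sum over floor = 4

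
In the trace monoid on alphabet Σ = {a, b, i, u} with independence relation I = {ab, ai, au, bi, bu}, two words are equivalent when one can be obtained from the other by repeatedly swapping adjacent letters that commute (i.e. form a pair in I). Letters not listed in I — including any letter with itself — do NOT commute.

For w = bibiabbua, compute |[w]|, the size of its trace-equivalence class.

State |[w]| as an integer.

1260

piece 0:b — minimal
piece 1:i — minimal
piece 2:b rests on {0:b}
piece 3:i rests on {1:i}
piece 4:a — minimal
piece 5:b rests on {2:b}
piece 6:b rests on {5:b}
piece 7:u rests on {3:i}
piece 8:a rests on {4:a}
minimal pieces: {0:b, 1:i, 4:a}
ways to finish when only these pieces remain (= sum over removing one remaining piece with nothing left below it):
  1 left: {6}→1  {7}→1  {8}→1
  2 left: {3,7}→1  {4,8}→1  {5,6}→1  {6,7}→2  {6,8}→2  {7,8}→2
  3 left: {1,3,7}→1  {2,5,6}→1  {3,6,7}→3  {3,7,8}→3  {4,6,8}→3  {4,7,8}→3  {5,6,7}→3  {5,6,8}→3  {6,7,8}→6
  4 left: {0,2,5,6}→1  {1,3,6,7}→4  {1,3,7,8}→4  {2,5,6,7}→4  {2,5,6,8}→4  {3,4,7,8}→6  {3,5,6,7}→6  {3,6,7,8}→12  {4,5,6,8}→6  {4,6,7,8}→12  {5,6,7,8}→12
  5 left: {0,2,5,6,7}→5  {0,2,5,6,8}→5  {1,3,4,7,8}→10  {1,3,5,6,7}→10  {1,3,6,7,8}→20  {2,3,5,6,7}→10  {2,4,5,6,8}→10  {2,5,6,7,8}→20  {3,4,6,7,8}→30  {3,5,6,7,8}→30  {4,5,6,7,8}→30
  6 left: {0,2,3,5,6,7}→15  {0,2,4,5,6,8}→15  {0,2,5,6,7,8}→30  {1,2,3,5,6,7}→20  {1,3,4,6,7,8}→60  {1,3,5,6,7,8}→60  {2,3,5,6,7,8}→60  {2,4,5,6,7,8}→60  {3,4,5,6,7,8}→90
  7 left: {0,1,2,3,5,6,7}→35  {0,2,3,5,6,7,8}→105  {0,2,4,5,6,7,8}→105  {1,2,3,5,6,7,8}→140  {1,3,4,5,6,7,8}→210  {2,3,4,5,6,7,8}→210
  placing 0:b first → 560 extensions
  placing 1:i first → 420 extensions
  placing 4:a first → 280 extensions
total linear extensions = 1260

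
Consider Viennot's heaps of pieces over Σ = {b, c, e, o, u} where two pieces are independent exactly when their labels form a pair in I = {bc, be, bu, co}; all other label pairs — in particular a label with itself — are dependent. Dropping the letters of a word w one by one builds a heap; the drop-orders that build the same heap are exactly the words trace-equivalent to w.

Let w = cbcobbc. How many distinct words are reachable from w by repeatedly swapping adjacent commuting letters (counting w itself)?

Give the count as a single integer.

35

drop 0:c onto floor
drop 1:b onto floor
drop 2:c onto {0:c}
drop 3:o onto {1:b}
drop 4:b onto {3:o}
drop 5:b onto {4:b}
drop 6:c onto {2:c}
ground layer = {0:c, 1:b}
drop-orders for the pieces not yet dropped (sum over which currently-grounded one goes next):
  1 to go: {5} 1  {6} 1
  2 to go: {2,6} 1  {4,5} 1  {5,6} 2
  3 to go: {0,2,6} 1  {2,5,6} 3  {3,4,5} 1  {4,5,6} 3
  4 to go: {0,2,5,6} 4  {1,3,4,5} 1  {2,4,5,6} 6  {3,4,5,6} 4
  5 to go: {0,2,4,5,6} 10  {1,3,4,5,6} 5  {2,3,4,5,6} 10
  if 0:c drops first: 15 orders
  if 1:b drops first: 20 orders
heap linearizations: 35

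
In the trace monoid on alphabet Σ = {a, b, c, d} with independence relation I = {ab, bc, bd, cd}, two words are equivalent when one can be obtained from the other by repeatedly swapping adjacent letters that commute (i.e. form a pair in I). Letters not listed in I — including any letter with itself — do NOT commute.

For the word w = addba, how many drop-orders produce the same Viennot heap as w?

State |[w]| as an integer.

drop 0:a onto floor
drop 1:d onto {0:a}
drop 2:d onto {1:d}
drop 3:b onto floor
drop 4:a onto {2:d}
ground layer = {0:a, 3:b}
drop-orders for the pieces not yet dropped (sum over which currently-grounded one goes next):
  1 to go: {3} 1  {4} 1
  2 to go: {2,4} 1  {3,4} 2
  3 to go: {1,2,4} 1  {2,3,4} 3
  if 0:a drops first: 4 orders
  if 3:b drops first: 1 orders
heap linearizations: 5

5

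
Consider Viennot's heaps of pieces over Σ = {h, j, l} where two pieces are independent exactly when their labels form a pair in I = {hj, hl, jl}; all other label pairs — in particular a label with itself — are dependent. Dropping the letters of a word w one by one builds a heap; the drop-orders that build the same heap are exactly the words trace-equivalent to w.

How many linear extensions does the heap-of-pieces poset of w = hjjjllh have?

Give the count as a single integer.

piece 0:h — minimal
piece 1:j — minimal
piece 2:j rests on {1:j}
piece 3:j rests on {2:j}
piece 4:l — minimal
piece 5:l rests on {4:l}
piece 6:h rests on {0:h}
minimal pieces: {0:h, 1:j, 4:l}
ways to finish when only these pieces remain (= sum over removing one remaining piece with nothing left below it):
  1 left: {3}→1  {5}→1  {6}→1
  2 left: {0,6}→1  {2,3}→1  {3,5}→2  {3,6}→2  {4,5}→1  {5,6}→2
  3 left: {0,3,6}→3  {0,5,6}→3  {1,2,3}→1  {2,3,5}→3  {2,3,6}→3  {3,4,5}→3  {3,5,6}→6  {4,5,6}→3
  4 left: {0,2,3,6}→6  {0,3,5,6}→12  {0,4,5,6}→6  {1,2,3,5}→4  {1,2,3,6}→4  {2,3,4,5}→6  {2,3,5,6}→12  {3,4,5,6}→12
  5 left: {0,1,2,3,6}→10  {0,2,3,5,6}→30  {0,3,4,5,6}→30  {1,2,3,4,5}→10  {1,2,3,5,6}→20  {2,3,4,5,6}→30
  placing 0:h first → 60 extensions
  placing 1:j first → 90 extensions
  placing 4:l first → 60 extensions
total linear extensions = 210

210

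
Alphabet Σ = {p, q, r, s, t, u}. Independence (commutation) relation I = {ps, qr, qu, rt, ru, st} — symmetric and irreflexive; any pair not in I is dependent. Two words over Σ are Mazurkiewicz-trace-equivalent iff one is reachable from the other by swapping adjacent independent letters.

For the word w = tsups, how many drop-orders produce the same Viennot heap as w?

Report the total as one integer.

#0=t has no predecessor
#1=s has no predecessor
#2=u depends on [0:t, 1:s]
#3=p depends on [2:u]
#4=s depends on [2:u]
sources: [0:t, 1:s]
N(rest) = Σ N(rest − s) over sources s of rest; N(one piece) = 1:
  size 1 → [3]=1  [4]=1
  size 2 → [3,4]=2
  size 3 → [2,3,4]=2
  first=0(t) contributes 2
  first=1(s) contributes 2
|[w]| = 4

4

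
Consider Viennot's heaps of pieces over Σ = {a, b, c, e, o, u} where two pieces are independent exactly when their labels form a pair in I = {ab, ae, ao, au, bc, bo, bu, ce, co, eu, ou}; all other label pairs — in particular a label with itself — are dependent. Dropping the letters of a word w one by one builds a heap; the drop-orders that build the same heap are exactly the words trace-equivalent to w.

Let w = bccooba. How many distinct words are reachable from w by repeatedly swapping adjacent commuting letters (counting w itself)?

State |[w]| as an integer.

210

#0=b has no predecessor
#1=c has no predecessor
#2=c depends on [1:c]
#3=o has no predecessor
#4=o depends on [3:o]
#5=b depends on [0:b]
#6=a depends on [2:c]
sources: [0:b, 1:c, 3:o]
N(rest) = Σ N(rest − s) over sources s of rest; N(one piece) = 1:
  size 1 → [4]=1  [5]=1  [6]=1
  size 2 → [0,5]=1  [2,6]=1  [3,4]=1  [4,5]=2  [4,6]=2  [5,6]=2
  size 3 → [0,4,5]=3  [0,5,6]=3  [1,2,6]=1  [2,4,6]=3  [2,5,6]=3  [3,4,5]=3  [3,4,6]=3  [4,5,6]=6
  size 4 → [0,2,5,6]=6  [0,3,4,5]=6  [0,4,5,6]=12  [1,2,4,6]=4  [1,2,5,6]=4  [2,3,4,6]=6  [2,4,5,6]=12  [3,4,5,6]=12
  size 5 → [0,1,2,5,6]=10  [0,2,4,5,6]=30  [0,3,4,5,6]=30  [1,2,3,4,6]=10  [1,2,4,5,6]=20  [2,3,4,5,6]=30
  first=0(b) contributes 60
  first=1(c) contributes 90
  first=3(o) contributes 60
|[w]| = 210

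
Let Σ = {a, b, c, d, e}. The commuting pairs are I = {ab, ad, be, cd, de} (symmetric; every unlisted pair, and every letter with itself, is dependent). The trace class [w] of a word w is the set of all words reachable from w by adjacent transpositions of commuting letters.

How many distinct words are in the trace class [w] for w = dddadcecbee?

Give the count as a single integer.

406

#0=d has no predecessor
#1=d depends on [0:d]
#2=d depends on [1:d]
#3=a has no predecessor
#4=d depends on [2:d]
#5=c depends on [3:a]
#6=e depends on [5:c]
#7=c depends on [6:e]
#8=b depends on [4:d, 7:c]
#9=e depends on [7:c]
#10=e depends on [9:e]
sources: [0:d, 3:a]
N(rest) = Σ N(rest − s) over sources s of rest; N(one piece) = 1:
  size 1 → [8]=1  [10]=1
  size 2 → [4,8]=1  [8,10]=2  [9,10]=1
  size 3 → [2,4,8]=1  [4,8,10]=3  [8,9,10]=3
  size 4 → [1,2,4,8]=1  [2,4,8,10]=4  [4,8,9,10]=6  [7,8,9,10]=3
  size 5 → [0,1,2,4,8]=1  [1,2,4,8,10]=5  [2,4,8,9,10]=10  [4,7,8,9,10]=9  [6,7,8,9,10]=3
  size 6 → [0,1,2,4,8,10]=6  [1,2,4,8,9,10]=15  [2,4,7,8,9,10]=19  [4,6,7,8,9,10]=12  [5,6,7,8,9,10]=3
  size 7 → [0,1,2,4,8,9,10]=21  [1,2,4,7,8,9,10]=34  [2,4,6,7,8,9,10]=31  [3,5,6,7,8,9,10]=3  [4,5,6,7,8,9,10]=15
  size 8 → [0,1,2,4,7,8,9,10]=55  [1,2,4,6,7,8,9,10]=65  [2,4,5,6,7,8,9,10]=46  [3,4,5,6,7,8,9,10]=18
  size 9 → [0,1,2,4,6,7,8,9,10]=120  [1,2,4,5,6,7,8,9,10]=111  [2,3,4,5,6,7,8,9,10]=64
  first=0(d) contributes 175
  first=3(a) contributes 231
|[w]| = 406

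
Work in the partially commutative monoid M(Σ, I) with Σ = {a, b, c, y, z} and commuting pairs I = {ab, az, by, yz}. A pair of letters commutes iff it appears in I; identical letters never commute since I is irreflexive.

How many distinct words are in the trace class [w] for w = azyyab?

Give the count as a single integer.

15

0(a) covers ∅
1(z) covers ∅
2(y) covers 0:a
3(y) covers 2:y
4(a) covers 3:y
5(b) covers 1:z
floor of heap: 0:a, 1:z
completions by unplaced set U, small U first (add the entries for U minus each lowest piece of U):
  |U|=1: {4}:1  {5}:1
  |U|=2: {1,5}:1  {3,4}:1  {4,5}:2
  |U|=3: {1,4,5}:3  {2,3,4}:1  {3,4,5}:3
  |U|=4: {0,2,3,4}:1  {1,3,4,5}:6  {2,3,4,5}:4
  start at 0(a): 10
  start at 1(z): 5
sum over floor = 15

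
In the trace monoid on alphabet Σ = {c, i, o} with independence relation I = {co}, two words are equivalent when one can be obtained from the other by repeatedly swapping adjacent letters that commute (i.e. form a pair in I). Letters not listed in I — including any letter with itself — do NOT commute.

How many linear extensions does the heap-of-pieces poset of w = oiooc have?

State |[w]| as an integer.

3

drop 0:o onto floor
drop 1:i onto {0:o}
drop 2:o onto {1:i}
drop 3:o onto {2:o}
drop 4:c onto {1:i}
ground layer = {0:o}
drop-orders for the pieces not yet dropped (sum over which currently-grounded one goes next):
  1 to go: {3} 1  {4} 1
  2 to go: {2,3} 1  {3,4} 2
  3 to go: {2,3,4} 3
  if 0:o drops first: 3 orders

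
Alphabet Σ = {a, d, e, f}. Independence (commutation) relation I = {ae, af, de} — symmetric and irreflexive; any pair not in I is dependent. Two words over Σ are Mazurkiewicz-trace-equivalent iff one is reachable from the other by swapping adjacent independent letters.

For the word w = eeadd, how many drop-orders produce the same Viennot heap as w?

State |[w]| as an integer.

0(e) covers ∅
1(e) covers 0:e
2(a) covers ∅
3(d) covers 2:a
4(d) covers 3:d
floor of heap: 0:e, 2:a
completions by unplaced set U, small U first (add the entries for U minus each lowest piece of U):
  |U|=1: {1}:1  {4}:1
  |U|=2: {0,1}:1  {1,4}:2  {3,4}:1
  |U|=3: {0,1,4}:3  {1,3,4}:3  {2,3,4}:1
  start at 0(e): 4
  start at 2(a): 6
sum over floor = 10

10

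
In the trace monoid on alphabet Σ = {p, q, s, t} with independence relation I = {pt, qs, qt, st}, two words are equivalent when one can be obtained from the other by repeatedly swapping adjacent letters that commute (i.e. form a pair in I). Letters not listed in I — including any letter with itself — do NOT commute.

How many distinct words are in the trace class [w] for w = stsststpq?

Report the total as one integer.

84

drop 0:s onto floor
drop 1:t onto floor
drop 2:s onto {0:s}
drop 3:s onto {2:s}
drop 4:t onto {1:t}
drop 5:s onto {3:s}
drop 6:t onto {4:t}
drop 7:p onto {5:s}
drop 8:q onto {7:p}
ground layer = {0:s, 1:t}
drop-orders for the pieces not yet dropped (sum over which currently-grounded one goes next):
  1 to go: {6} 1  {8} 1
  2 to go: {4,6} 1  {6,8} 2  {7,8} 1
  3 to go: {1,4,6} 1  {4,6,8} 3  {5,7,8} 1  {6,7,8} 3
  4 to go: {1,4,6,8} 4  {3,5,7,8} 1  {4,6,7,8} 6  {5,6,7,8} 4
  5 to go: {1,4,6,7,8} 10  {2,3,5,7,8} 1  {3,5,6,7,8} 5  {4,5,6,7,8} 10
  6 to go: {0,2,3,5,7,8} 1  {1,4,5,6,7,8} 20  {2,3,5,6,7,8} 6  {3,4,5,6,7,8} 15
  7 to go: {0,2,3,5,6,7,8} 7  {1,3,4,5,6,7,8} 35  {2,3,4,5,6,7,8} 21
  if 0:s drops first: 56 orders
  if 1:t drops first: 28 orders
heap linearizations: 84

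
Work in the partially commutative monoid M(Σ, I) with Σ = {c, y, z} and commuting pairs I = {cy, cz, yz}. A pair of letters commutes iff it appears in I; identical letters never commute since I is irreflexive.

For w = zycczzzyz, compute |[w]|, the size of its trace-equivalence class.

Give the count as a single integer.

#0=z has no predecessor
#1=y has no predecessor
#2=c has no predecessor
#3=c depends on [2:c]
#4=z depends on [0:z]
#5=z depends on [4:z]
#6=z depends on [5:z]
#7=y depends on [1:y]
#8=z depends on [6:z]
sources: [0:z, 1:y, 2:c]
N(rest) = Σ N(rest − s) over sources s of rest; N(one piece) = 1:
  size 1 → [3]=1  [7]=1  [8]=1
  size 2 → [1,7]=1  [2,3]=1  [3,7]=2  [3,8]=2  [6,8]=1  [7,8]=2
  size 3 → [1,3,7]=3  [1,7,8]=3  [2,3,7]=3  [2,3,8]=3  [3,6,8]=3  [3,7,8]=6  [5,6,8]=1  [6,7,8]=3
  size 4 → [1,2,3,7]=6  [1,3,7,8]=12  [1,6,7,8]=6  [2,3,6,8]=6  [2,3,7,8]=12  [3,5,6,8]=4  [3,6,7,8]=12  [4,5,6,8]=1  [5,6,7,8]=4
  size 5 → [0,4,5,6,8]=1  [1,2,3,7,8]=30  [1,3,6,7,8]=30  [1,5,6,7,8]=10  [2,3,5,6,8]=10  [2,3,6,7,8]=30  [3,4,5,6,8]=5  [3,5,6,7,8]=20  [4,5,6,7,8]=5
  size 6 → [0,3,4,5,6,8]=6  [0,4,5,6,7,8]=6  [1,2,3,6,7,8]=90  [1,3,5,6,7,8]=60  [1,4,5,6,7,8]=15  [2,3,4,5,6,8]=15  [2,3,5,6,7,8]=60  [3,4,5,6,7,8]=30
  size 7 → [0,1,4,5,6,7,8]=21  [0,2,3,4,5,6,8]=21  [0,3,4,5,6,7,8]=42  [1,2,3,5,6,7,8]=210  [1,3,4,5,6,7,8]=105  [2,3,4,5,6,7,8]=105
  first=0(z) contributes 420
  first=1(y) contributes 168
  first=2(c) contributes 168
|[w]| = 756

756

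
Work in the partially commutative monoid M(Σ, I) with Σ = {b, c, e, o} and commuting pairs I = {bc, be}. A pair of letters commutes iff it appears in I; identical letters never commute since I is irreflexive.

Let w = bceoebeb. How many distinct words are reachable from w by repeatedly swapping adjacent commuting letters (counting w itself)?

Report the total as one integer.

drop 0:b onto floor
drop 1:c onto floor
drop 2:e onto {1:c}
drop 3:o onto {0:b, 2:e}
drop 4:e onto {3:o}
drop 5:b onto {3:o}
drop 6:e onto {4:e}
drop 7:b onto {5:b}
ground layer = {0:b, 1:c}
drop-orders for the pieces not yet dropped (sum over which currently-grounded one goes next):
  1 to go: {6} 1  {7} 1
  2 to go: {4,6} 1  {5,7} 1  {6,7} 2
  3 to go: {4,6,7} 3  {5,6,7} 3
  4 to go: {4,5,6,7} 6
  5 to go: {3,4,5,6,7} 6
  6 to go: {0,3,4,5,6,7} 6  {2,3,4,5,6,7} 6
  if 0:b drops first: 6 orders
  if 1:c drops first: 12 orders
heap linearizations: 18

18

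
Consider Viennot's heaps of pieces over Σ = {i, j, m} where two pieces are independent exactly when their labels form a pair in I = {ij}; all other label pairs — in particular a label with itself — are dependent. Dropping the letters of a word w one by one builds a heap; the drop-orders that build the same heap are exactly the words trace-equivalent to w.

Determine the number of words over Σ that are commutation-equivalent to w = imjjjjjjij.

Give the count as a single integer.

drop 0:i onto floor
drop 1:m onto {0:i}
drop 2:j onto {1:m}
drop 3:j onto {2:j}
drop 4:j onto {3:j}
drop 5:j onto {4:j}
drop 6:j onto {5:j}
drop 7:j onto {6:j}
drop 8:i onto {1:m}
drop 9:j onto {7:j}
ground layer = {0:i}
drop-orders for the pieces not yet dropped (sum over which currently-grounded one goes next):
  1 to go: {8} 1  {9} 1
  2 to go: {7,9} 1  {8,9} 2
  3 to go: {6,7,9} 1  {7,8,9} 3
  4 to go: {5,6,7,9} 1  {6,7,8,9} 4
  5 to go: {4,5,6,7,9} 1  {5,6,7,8,9} 5
  6 to go: {3,4,5,6,7,9} 1  {4,5,6,7,8,9} 6
  7 to go: {2,3,4,5,6,7,9} 1  {3,4,5,6,7,8,9} 7
  8 to go: {2,3,4,5,6,7,8,9} 8
  if 0:i drops first: 8 orders

8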